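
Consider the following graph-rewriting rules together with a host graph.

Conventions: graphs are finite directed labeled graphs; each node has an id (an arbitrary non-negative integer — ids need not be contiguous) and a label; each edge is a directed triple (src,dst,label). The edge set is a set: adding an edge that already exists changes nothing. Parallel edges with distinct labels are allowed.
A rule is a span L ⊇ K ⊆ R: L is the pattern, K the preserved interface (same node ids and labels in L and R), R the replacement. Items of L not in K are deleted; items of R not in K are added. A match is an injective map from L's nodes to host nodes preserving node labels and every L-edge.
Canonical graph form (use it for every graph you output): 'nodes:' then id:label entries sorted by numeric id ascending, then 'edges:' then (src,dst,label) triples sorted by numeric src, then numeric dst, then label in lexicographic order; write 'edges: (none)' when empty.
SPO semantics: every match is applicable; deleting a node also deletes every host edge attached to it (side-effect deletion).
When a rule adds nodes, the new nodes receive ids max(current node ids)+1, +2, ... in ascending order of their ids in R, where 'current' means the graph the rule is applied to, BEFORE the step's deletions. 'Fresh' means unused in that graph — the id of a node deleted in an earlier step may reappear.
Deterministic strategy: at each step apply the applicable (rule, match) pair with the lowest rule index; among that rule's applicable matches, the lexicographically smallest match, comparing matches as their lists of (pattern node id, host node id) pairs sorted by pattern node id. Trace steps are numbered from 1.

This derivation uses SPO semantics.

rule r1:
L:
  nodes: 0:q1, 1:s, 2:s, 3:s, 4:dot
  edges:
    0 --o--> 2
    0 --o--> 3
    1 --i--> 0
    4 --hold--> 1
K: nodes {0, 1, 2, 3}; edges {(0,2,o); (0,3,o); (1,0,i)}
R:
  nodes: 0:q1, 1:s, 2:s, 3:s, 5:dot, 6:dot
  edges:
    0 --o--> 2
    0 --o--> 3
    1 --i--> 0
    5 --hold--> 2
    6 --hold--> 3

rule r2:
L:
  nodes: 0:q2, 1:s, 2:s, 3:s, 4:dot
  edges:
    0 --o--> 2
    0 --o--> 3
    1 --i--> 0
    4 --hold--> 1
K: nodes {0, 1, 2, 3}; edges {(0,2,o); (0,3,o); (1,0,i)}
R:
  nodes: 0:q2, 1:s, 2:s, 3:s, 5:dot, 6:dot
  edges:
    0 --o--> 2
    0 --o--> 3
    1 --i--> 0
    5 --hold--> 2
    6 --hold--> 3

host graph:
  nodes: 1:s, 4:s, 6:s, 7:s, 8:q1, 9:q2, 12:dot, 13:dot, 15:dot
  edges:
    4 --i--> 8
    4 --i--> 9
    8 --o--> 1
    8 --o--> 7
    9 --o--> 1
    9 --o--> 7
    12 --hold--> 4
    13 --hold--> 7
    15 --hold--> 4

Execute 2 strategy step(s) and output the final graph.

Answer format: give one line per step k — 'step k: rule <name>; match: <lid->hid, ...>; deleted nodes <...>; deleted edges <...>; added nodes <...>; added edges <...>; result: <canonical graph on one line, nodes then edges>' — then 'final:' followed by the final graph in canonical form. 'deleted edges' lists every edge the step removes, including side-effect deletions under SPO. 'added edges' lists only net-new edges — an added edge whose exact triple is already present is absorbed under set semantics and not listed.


step 1: rule r1; match: 0->8, 1->4, 2->1, 3->7, 4->12; deleted nodes 12; deleted edges (12,4,hold); added nodes 16, 17; added edges (16,1,hold); (17,7,hold); result: nodes: 1:s, 4:s, 6:s, 7:s, 8:q1, 9:q2, 13:dot, 15:dot, 16:dot, 17:dot edges: (4,8,i); (4,9,i); (8,1,o); (8,7,o); (9,1,o); (9,7,o); (13,7,hold); (15,4,hold); (16,1,hold); (17,7,hold)
step 2: rule r1; match: 0->8, 1->4, 2->1, 3->7, 4->15; deleted nodes 15; deleted edges (15,4,hold); added nodes 18, 19; added edges (18,1,hold); (19,7,hold); result: nodes: 1:s, 4:s, 6:s, 7:s, 8:q1, 9:q2, 13:dot, 16:dot, 17:dot, 18:dot, 19:dot edges: (4,8,i); (4,9,i); (8,1,o); (8,7,o); (9,1,o); (9,7,o); (13,7,hold); (16,1,hold); (17,7,hold); (18,1,hold); (19,7,hold)
final:
nodes: 1:s, 4:s, 6:s, 7:s, 8:q1, 9:q2, 13:dot, 16:dot, 17:dot, 18:dot, 19:dot
edges: (4,8,i); (4,9,i); (8,1,o); (8,7,o); (9,1,o); (9,7,o); (13,7,hold); (16,1,hold); (17,7,hold); (18,1,hold); (19,7,hold)


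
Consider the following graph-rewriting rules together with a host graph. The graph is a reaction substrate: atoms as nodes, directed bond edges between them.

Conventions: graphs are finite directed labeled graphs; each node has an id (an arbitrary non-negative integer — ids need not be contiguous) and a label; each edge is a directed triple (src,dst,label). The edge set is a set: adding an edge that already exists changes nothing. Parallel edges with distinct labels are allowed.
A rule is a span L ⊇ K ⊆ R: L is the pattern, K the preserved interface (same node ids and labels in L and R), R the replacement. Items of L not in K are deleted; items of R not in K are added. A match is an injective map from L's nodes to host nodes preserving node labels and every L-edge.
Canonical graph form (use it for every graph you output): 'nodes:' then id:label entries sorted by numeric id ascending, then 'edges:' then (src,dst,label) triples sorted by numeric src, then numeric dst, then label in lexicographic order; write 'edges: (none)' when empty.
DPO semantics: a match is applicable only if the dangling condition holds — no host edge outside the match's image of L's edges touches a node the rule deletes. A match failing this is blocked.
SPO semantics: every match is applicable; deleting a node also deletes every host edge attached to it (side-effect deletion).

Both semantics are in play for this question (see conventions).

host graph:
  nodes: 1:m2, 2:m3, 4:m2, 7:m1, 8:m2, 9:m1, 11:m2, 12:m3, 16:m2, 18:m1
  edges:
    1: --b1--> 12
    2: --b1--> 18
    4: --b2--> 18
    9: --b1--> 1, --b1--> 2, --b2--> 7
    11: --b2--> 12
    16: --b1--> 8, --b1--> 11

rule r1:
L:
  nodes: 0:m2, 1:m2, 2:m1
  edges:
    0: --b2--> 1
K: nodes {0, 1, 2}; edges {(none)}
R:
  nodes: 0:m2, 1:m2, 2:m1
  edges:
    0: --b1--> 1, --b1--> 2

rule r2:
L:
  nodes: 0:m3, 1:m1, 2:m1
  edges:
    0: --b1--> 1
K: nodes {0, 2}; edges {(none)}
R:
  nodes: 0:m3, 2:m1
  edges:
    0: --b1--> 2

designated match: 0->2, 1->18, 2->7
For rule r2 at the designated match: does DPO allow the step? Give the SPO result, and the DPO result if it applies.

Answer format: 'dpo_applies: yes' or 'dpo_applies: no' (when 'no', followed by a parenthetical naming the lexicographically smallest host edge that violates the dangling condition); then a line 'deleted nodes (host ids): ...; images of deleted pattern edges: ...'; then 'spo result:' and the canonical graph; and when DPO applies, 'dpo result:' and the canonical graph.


dpo_applies: no
(the rule deletes node 18, which keeps host edge (4,18,b2) outside the match image — the dangling condition fails, DPO blocks; SPO proceeds and side-deletes such edges)
deleted nodes (host ids): 18; images of deleted pattern edges: (2,18,b1)
spo result:
nodes: 1:m2, 2:m3, 4:m2, 7:m1, 8:m2, 9:m1, 11:m2, 12:m3, 16:m2
edges: (1,12,b1); (2,7,b1); (9,1,b1); (9,2,b1); (9,7,b2); (11,12,b2); (16,8,b1); (16,11,b1)


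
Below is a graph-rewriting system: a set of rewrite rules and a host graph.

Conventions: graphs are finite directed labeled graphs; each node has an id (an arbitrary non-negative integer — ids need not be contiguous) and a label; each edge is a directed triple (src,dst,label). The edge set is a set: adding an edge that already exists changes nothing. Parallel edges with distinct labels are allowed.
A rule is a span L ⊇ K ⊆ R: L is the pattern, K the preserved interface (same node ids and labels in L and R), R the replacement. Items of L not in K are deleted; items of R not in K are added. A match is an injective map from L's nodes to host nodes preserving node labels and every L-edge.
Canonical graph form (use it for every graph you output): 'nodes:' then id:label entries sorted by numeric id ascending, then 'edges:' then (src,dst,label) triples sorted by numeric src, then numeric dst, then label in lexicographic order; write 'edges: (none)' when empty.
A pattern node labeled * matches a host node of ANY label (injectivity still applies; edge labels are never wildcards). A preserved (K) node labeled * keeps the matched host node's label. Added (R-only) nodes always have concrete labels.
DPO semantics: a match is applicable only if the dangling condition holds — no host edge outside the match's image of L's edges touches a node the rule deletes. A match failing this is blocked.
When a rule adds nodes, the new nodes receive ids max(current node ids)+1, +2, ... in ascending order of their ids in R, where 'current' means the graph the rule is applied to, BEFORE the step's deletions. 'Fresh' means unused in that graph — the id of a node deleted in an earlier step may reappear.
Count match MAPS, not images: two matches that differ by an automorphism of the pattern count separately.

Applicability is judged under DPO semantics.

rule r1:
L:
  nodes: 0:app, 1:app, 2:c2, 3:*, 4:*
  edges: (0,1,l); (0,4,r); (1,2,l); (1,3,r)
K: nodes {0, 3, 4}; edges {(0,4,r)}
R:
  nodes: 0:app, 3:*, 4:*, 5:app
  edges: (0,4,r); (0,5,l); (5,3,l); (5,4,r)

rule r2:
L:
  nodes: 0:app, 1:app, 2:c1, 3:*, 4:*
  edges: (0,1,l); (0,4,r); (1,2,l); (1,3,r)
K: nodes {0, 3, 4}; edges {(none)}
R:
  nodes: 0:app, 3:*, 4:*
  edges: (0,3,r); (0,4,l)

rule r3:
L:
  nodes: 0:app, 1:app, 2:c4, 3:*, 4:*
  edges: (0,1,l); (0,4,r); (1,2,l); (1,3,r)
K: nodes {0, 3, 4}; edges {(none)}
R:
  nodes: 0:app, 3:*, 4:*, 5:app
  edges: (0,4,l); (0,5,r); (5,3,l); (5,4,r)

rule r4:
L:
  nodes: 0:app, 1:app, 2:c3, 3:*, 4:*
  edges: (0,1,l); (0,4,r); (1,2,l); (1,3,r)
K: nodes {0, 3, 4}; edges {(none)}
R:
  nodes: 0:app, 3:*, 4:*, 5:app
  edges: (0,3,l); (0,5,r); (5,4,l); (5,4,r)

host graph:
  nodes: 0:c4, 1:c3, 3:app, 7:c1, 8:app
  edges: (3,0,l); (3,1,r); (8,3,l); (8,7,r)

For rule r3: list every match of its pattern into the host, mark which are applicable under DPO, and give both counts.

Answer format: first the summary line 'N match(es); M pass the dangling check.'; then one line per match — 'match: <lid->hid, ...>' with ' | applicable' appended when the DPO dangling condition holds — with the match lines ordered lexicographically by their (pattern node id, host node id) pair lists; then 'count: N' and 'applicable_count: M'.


1 match(es); 1 pass the dangling check.
match: 0->8, 1->3, 2->0, 3->1, 4->7 | applicable
count: 1
applicable_count: 1


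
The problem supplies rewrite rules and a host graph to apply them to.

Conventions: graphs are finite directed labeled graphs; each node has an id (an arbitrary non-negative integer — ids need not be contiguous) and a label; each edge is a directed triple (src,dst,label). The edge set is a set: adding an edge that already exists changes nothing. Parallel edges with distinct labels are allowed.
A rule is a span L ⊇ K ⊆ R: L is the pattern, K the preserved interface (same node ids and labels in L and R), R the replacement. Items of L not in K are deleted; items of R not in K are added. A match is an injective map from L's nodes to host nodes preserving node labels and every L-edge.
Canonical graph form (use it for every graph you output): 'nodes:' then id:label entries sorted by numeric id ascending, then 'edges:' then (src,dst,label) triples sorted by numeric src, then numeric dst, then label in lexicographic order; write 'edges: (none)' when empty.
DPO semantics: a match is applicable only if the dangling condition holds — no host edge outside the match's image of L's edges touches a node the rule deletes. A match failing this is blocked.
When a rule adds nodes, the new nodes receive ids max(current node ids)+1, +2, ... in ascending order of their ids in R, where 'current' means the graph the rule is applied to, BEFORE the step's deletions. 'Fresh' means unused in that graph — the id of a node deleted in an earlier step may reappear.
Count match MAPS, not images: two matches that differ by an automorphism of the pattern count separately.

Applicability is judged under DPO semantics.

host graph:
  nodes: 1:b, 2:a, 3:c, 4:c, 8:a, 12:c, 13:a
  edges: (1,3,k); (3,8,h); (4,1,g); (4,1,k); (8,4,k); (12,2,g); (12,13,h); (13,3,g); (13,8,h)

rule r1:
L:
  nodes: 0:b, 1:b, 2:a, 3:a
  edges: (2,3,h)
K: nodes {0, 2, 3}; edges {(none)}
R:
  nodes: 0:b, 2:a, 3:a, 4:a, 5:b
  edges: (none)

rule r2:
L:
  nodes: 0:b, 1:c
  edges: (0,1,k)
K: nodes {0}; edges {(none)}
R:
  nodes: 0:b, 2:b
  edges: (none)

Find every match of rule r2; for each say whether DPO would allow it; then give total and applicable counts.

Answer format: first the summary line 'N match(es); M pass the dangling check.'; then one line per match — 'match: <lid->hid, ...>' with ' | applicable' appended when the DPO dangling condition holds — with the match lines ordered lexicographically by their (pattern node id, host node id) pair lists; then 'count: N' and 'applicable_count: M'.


1 match(es); 0 pass the dangling check.
match: 0->1, 1->3
count: 1
applicable_count: 0


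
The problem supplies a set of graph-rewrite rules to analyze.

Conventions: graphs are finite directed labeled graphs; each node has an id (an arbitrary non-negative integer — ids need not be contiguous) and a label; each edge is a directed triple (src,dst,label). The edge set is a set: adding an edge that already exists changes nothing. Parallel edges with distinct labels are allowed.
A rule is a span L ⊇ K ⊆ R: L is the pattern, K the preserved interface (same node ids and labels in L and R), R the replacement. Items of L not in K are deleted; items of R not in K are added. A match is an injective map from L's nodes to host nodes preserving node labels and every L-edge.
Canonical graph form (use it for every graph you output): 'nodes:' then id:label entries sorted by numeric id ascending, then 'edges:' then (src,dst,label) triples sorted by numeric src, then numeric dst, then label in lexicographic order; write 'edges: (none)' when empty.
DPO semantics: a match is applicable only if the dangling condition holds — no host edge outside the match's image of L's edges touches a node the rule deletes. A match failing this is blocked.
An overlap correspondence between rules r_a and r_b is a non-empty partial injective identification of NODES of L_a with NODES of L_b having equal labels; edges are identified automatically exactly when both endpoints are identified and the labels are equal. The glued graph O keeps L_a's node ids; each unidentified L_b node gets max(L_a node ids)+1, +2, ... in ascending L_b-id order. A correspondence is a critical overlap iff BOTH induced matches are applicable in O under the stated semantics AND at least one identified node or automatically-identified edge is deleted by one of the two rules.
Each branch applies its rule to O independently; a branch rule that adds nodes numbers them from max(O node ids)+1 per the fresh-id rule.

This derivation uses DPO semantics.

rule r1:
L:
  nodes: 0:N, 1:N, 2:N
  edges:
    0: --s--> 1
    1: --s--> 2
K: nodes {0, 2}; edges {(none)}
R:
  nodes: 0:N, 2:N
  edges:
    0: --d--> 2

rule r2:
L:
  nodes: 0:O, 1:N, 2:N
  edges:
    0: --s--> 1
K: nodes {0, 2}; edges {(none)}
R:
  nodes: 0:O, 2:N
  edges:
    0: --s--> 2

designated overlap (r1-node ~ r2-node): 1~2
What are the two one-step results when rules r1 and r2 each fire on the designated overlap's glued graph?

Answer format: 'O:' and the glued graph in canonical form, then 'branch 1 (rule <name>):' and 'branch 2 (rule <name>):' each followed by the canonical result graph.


O:
nodes: 0:N, 1:N, 2:N, 3:O, 4:N
edges: (0,1,s); (1,2,s); (3,4,s)
branch 1 (rule r1):
nodes: 0:N, 2:N, 3:O, 4:N
edges: (0,2,d); (3,4,s)
branch 2 (rule r2):
nodes: 0:N, 1:N, 2:N, 3:O
edges: (0,1,s); (1,2,s); (3,1,s)


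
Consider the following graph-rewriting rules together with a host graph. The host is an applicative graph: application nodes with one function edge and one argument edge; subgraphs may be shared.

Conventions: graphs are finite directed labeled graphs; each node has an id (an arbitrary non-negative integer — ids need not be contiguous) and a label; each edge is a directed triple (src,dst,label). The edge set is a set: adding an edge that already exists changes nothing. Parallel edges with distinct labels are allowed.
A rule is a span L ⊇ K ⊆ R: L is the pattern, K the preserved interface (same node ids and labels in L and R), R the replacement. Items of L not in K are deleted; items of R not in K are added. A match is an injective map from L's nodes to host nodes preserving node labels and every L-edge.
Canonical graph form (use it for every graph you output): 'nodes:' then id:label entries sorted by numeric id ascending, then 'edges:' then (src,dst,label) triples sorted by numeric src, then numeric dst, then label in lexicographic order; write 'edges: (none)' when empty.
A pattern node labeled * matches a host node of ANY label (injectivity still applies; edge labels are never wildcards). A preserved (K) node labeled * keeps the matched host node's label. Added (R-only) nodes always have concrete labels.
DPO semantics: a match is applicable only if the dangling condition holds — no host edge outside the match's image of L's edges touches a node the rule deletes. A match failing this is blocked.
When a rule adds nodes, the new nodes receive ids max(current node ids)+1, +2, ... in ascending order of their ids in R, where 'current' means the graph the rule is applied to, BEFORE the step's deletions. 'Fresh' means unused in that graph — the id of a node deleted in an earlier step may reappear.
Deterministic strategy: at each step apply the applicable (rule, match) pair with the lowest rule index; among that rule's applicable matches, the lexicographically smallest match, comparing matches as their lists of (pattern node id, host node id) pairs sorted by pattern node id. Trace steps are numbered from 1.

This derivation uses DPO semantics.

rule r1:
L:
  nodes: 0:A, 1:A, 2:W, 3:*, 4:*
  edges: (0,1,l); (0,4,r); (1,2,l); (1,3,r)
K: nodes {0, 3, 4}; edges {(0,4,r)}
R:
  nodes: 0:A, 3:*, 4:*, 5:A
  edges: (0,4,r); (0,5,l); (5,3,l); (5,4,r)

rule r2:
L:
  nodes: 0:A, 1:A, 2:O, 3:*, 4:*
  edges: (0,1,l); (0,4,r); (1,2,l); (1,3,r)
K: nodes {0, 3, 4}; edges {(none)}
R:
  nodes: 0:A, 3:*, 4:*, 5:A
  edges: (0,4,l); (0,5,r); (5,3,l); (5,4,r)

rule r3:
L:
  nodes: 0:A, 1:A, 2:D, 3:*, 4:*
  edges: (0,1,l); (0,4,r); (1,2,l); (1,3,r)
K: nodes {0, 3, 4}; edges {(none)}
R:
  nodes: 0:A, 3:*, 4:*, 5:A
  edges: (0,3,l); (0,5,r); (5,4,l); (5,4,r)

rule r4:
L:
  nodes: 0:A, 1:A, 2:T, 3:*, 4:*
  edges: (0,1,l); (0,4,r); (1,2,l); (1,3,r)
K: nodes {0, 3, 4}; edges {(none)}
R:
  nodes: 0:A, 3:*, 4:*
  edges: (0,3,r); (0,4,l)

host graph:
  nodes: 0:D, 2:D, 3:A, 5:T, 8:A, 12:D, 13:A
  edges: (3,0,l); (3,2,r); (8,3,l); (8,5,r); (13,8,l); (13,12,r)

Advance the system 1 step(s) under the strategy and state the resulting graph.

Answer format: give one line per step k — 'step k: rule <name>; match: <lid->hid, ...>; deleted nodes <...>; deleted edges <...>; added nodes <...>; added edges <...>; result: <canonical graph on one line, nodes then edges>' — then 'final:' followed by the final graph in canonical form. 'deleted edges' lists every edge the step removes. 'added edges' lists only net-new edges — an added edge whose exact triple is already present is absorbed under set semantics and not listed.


step 1: rule r3; match: 0->8, 1->3, 2->0, 3->2, 4->5; deleted nodes 0, 3; deleted edges (3,0,l); (3,2,r); (8,3,l); (8,5,r); added nodes 14; added edges (8,2,l); (8,14,r); (14,5,l); (14,5,r); result: nodes: 2:D, 5:T, 8:A, 12:D, 13:A, 14:A edges: (8,2,l); (8,14,r); (13,8,l); (13,12,r); (14,5,l); (14,5,r)
final:
nodes: 2:D, 5:T, 8:A, 12:D, 13:A, 14:A
edges: (8,2,l); (8,14,r); (13,8,l); (13,12,r); (14,5,l); (14,5,r)


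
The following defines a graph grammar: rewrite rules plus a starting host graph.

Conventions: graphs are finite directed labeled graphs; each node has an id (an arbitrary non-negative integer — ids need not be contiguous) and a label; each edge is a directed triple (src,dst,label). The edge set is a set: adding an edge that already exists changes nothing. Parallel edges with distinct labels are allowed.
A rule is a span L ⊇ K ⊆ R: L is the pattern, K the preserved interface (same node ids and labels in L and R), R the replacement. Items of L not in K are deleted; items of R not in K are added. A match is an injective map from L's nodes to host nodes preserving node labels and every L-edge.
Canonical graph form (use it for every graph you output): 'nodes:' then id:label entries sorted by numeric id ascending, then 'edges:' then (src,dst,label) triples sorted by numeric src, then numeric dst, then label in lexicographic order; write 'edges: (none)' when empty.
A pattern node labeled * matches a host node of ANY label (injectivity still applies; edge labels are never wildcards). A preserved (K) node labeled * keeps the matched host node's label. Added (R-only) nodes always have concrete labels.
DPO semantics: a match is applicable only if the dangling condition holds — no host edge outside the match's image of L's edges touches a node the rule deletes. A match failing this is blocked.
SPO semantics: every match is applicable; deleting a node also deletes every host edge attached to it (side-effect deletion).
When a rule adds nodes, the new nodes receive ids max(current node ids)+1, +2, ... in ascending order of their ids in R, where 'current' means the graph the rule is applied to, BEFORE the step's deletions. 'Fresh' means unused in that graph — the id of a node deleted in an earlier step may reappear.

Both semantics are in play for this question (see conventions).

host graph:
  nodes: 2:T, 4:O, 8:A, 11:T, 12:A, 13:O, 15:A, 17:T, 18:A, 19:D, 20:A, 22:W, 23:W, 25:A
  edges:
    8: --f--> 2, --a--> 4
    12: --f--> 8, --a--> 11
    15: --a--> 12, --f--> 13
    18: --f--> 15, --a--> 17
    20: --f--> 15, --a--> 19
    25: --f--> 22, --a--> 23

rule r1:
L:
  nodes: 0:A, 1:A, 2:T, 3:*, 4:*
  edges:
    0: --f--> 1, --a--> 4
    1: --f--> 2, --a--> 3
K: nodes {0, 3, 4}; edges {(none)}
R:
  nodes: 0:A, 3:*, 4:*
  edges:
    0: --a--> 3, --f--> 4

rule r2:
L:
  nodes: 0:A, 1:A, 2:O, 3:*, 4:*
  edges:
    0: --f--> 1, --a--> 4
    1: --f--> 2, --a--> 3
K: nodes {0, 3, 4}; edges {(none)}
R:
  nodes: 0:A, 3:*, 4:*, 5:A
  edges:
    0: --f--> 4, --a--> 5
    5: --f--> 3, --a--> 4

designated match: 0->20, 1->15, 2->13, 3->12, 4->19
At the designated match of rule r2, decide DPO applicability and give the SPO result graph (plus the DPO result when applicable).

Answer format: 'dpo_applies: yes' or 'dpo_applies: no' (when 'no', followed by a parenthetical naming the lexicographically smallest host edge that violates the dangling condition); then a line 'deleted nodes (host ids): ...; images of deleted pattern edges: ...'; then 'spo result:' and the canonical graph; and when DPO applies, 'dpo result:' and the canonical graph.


dpo_applies: no
(the rule deletes node 15, which keeps host edge (18,15,f) outside the match image — the dangling condition fails, DPO blocks; SPO proceeds and side-deletes such edges)
deleted nodes (host ids): 13, 15; images of deleted pattern edges: (15,12,a); (15,13,f); (20,15,f); (20,19,a)
spo result:
nodes: 2:T, 4:O, 8:A, 11:T, 12:A, 17:T, 18:A, 19:D, 20:A, 22:W, 23:W, 25:A, 26:A
edges: (8,2,f); (8,4,a); (12,8,f); (12,11,a); (18,17,a); (20,19,f); (20,26,a); (25,22,f); (25,23,a); (26,12,f); (26,19,a)


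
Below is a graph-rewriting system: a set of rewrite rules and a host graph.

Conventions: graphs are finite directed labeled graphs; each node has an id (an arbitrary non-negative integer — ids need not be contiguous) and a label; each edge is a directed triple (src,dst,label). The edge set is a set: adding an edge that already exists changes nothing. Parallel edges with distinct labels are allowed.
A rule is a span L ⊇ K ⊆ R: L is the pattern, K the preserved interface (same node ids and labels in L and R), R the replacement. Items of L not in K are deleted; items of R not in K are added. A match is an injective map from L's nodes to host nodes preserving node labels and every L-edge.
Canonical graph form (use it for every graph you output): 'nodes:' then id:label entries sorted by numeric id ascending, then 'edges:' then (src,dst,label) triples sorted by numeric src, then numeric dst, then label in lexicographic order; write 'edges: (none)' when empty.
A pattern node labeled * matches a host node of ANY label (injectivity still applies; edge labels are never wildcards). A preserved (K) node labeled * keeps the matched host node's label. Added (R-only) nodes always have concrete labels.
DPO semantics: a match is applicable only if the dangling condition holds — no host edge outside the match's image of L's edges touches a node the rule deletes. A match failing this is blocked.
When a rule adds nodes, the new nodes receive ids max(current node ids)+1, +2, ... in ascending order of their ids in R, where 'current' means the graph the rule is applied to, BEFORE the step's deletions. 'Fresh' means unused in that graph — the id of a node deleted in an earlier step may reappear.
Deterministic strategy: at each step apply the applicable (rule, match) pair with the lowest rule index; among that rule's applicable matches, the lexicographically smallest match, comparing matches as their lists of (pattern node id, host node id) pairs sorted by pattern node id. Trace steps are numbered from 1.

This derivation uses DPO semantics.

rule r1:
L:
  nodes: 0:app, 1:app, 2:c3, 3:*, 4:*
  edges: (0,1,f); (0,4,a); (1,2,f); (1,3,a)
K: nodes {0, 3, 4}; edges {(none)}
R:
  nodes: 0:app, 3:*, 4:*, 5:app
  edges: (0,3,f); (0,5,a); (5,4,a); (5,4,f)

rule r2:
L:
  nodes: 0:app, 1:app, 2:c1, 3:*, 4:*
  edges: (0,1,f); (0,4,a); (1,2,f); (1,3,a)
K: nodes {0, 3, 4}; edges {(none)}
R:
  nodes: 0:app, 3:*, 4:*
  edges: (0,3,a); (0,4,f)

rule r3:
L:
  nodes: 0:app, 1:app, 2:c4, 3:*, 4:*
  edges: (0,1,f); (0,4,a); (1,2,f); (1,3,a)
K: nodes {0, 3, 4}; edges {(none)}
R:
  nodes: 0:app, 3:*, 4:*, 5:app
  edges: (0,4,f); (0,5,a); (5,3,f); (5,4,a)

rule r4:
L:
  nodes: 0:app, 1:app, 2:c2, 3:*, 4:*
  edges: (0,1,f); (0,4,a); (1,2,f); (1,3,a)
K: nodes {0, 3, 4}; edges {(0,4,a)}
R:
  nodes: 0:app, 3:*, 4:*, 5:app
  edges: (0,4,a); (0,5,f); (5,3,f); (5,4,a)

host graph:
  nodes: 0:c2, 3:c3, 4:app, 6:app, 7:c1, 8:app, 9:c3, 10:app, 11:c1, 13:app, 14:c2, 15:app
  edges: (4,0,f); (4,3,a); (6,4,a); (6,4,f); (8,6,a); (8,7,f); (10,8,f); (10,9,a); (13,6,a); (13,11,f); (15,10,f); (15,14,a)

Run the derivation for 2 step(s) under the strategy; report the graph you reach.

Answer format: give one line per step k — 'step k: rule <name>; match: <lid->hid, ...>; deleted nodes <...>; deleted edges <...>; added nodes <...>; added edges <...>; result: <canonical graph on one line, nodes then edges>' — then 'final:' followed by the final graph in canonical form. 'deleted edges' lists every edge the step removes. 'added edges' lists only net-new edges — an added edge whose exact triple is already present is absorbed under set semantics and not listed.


step 1: rule r2; match: 0->10, 1->8, 2->7, 3->6, 4->9; deleted nodes 7, 8; deleted edges (8,6,a); (8,7,f); (10,8,f); (10,9,a); added nodes (none); added edges (10,6,a); (10,9,f); result: nodes: 0:c2, 3:c3, 4:app, 6:app, 9:c3, 10:app, 11:c1, 13:app, 14:c2, 15:app edges: (4,0,f); (4,3,a); (6,4,a); (6,4,f); (10,6,a); (10,9,f); (13,6,a); (13,11,f); (15,10,f); (15,14,a)
step 2: rule r1; match: 0->15, 1->10, 2->9, 3->6, 4->14; deleted nodes 9, 10; deleted edges (10,6,a); (10,9,f); (15,10,f); (15,14,a); added nodes 16; added edges (15,6,f); (15,16,a); (16,14,a); (16,14,f); result: nodes: 0:c2, 3:c3, 4:app, 6:app, 11:c1, 13:app, 14:c2, 15:app, 16:app edges: (4,0,f); (4,3,a); (6,4,a); (6,4,f); (13,6,a); (13,11,f); (15,6,f); (15,16,a); (16,14,a); (16,14,f)
final:
nodes: 0:c2, 3:c3, 4:app, 6:app, 11:c1, 13:app, 14:c2, 15:app, 16:app
edges: (4,0,f); (4,3,a); (6,4,a); (6,4,f); (13,6,a); (13,11,f); (15,6,f); (15,16,a); (16,14,a); (16,14,f)


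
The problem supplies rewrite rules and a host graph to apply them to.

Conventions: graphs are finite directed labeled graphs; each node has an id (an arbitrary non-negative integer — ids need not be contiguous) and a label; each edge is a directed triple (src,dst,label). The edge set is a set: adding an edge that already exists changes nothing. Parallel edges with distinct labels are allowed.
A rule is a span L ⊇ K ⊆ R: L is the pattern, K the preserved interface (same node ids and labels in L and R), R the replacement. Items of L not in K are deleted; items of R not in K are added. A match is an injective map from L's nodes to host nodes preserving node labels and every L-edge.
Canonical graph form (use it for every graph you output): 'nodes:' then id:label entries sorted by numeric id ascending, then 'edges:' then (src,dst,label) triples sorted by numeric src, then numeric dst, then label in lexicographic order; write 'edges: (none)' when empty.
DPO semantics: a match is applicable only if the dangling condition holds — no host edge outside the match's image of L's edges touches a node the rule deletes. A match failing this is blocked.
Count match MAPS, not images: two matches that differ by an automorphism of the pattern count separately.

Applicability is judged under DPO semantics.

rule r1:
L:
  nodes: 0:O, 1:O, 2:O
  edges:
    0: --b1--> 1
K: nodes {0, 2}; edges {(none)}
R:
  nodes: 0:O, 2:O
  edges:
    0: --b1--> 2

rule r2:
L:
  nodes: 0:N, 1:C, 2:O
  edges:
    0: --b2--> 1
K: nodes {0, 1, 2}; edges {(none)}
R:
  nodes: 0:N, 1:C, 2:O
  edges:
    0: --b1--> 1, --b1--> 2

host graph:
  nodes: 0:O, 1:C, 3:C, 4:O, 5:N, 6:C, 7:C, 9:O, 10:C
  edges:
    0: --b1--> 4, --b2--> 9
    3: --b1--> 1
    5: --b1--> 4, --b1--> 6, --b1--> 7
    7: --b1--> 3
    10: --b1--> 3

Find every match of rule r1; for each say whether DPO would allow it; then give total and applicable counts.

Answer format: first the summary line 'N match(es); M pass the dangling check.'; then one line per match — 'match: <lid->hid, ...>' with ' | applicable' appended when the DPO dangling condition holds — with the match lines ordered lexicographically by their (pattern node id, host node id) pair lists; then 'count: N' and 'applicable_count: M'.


1 match(es); 0 pass the dangling check.
match: 0->0, 1->4, 2->9
count: 1
applicable_count: 0


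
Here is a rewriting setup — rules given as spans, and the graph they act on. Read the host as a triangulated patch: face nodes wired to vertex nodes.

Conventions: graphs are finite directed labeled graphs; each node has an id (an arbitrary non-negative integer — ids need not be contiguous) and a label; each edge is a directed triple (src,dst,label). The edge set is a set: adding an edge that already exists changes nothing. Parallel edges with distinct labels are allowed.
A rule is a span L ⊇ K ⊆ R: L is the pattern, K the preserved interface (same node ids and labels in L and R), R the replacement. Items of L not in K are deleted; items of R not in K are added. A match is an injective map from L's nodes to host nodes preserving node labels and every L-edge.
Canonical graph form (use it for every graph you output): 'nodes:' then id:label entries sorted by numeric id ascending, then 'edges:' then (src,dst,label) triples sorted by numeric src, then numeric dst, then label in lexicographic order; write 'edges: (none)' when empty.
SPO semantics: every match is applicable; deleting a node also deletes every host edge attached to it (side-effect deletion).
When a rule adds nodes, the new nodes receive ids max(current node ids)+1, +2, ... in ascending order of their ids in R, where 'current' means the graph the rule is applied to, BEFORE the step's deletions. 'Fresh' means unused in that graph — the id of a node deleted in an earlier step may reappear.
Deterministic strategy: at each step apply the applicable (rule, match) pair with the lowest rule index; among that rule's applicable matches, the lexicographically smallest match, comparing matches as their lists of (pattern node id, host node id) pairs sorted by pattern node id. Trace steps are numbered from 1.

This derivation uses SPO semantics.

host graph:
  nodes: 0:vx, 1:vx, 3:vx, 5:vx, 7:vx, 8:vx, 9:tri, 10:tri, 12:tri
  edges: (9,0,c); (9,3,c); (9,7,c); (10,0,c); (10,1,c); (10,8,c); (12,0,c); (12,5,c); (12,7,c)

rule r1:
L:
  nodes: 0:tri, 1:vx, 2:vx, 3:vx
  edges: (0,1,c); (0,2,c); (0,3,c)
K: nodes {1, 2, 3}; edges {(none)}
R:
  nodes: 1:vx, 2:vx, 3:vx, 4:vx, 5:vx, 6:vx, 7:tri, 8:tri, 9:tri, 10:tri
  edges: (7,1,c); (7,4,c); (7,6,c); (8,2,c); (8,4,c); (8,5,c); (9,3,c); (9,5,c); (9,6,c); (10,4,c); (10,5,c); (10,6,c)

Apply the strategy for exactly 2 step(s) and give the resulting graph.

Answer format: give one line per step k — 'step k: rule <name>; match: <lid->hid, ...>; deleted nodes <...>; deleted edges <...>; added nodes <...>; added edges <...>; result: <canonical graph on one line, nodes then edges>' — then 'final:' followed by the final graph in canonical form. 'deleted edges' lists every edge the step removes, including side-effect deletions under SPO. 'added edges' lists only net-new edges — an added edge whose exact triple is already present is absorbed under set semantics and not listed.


step 1: rule r1; match: 0->9, 1->0, 2->3, 3->7; deleted nodes 9; deleted edges (9,0,c); (9,3,c); (9,7,c); added nodes 13, 14, 15, 16, 17, 18, 19; added edges (16,0,c); (16,13,c); (16,15,c); (17,3,c); (17,13,c); (17,14,c); (18,7,c); (18,14,c); (18,15,c); (19,13,c); (19,14,c); (19,15,c); result: nodes: 0:vx, 1:vx, 3:vx, 5:vx, 7:vx, 8:vx, 10:tri, 12:tri, 13:vx, 14:vx, 15:vx, 16:tri, 17:tri, 18:tri, 19:tri edges: (10,0,c); (10,1,c); (10,8,c); (12,0,c); (12,5,c); (12,7,c); (16,0,c); (16,13,c); (16,15,c); (17,3,c); (17,13,c); (17,14,c); (18,7,c); (18,14,c); (18,15,c); (19,13,c); (19,14,c); (19,15,c)
step 2: rule r1; match: 0->10, 1->0, 2->1, 3->8; deleted nodes 10; deleted edges (10,0,c); (10,1,c); (10,8,c); added nodes 20, 21, 22, 23, 24, 25, 26; added edges (23,0,c); (23,20,c); (23,22,c); (24,1,c); (24,20,c); (24,21,c); (25,8,c); (25,21,c); (25,22,c); (26,20,c); (26,21,c); (26,22,c); result: nodes: 0:vx, 1:vx, 3:vx, 5:vx, 7:vx, 8:vx, 12:tri, 13:vx, 14:vx, 15:vx, 16:tri, 17:tri, 18:tri, 19:tri, 20:vx, 21:vx, 22:vx, 23:tri, 24:tri, 25:tri, 26:tri edges: (12,0,c); (12,5,c); (12,7,c); (16,0,c); (16,13,c); (16,15,c); (17,3,c); (17,13,c); (17,14,c); (18,7,c); (18,14,c); (18,15,c); (19,13,c); (19,14,c); (19,15,c); (23,0,c); (23,20,c); (23,22,c); (24,1,c); (24,20,c); (24,21,c); (25,8,c); (25,21,c); (25,22,c); (26,20,c); (26,21,c); (26,22,c)
final:
nodes: 0:vx, 1:vx, 3:vx, 5:vx, 7:vx, 8:vx, 12:tri, 13:vx, 14:vx, 15:vx, 16:tri, 17:tri, 18:tri, 19:tri, 20:vx, 21:vx, 22:vx, 23:tri, 24:tri, 25:tri, 26:tri
edges: (12,0,c); (12,5,c); (12,7,c); (16,0,c); (16,13,c); (16,15,c); (17,3,c); (17,13,c); (17,14,c); (18,7,c); (18,14,c); (18,15,c); (19,13,c); (19,14,c); (19,15,c); (23,0,c); (23,20,c); (23,22,c); (24,1,c); (24,20,c); (24,21,c); (25,8,c); (25,21,c); (25,22,c); (26,20,c); (26,21,c); (26,22,c)


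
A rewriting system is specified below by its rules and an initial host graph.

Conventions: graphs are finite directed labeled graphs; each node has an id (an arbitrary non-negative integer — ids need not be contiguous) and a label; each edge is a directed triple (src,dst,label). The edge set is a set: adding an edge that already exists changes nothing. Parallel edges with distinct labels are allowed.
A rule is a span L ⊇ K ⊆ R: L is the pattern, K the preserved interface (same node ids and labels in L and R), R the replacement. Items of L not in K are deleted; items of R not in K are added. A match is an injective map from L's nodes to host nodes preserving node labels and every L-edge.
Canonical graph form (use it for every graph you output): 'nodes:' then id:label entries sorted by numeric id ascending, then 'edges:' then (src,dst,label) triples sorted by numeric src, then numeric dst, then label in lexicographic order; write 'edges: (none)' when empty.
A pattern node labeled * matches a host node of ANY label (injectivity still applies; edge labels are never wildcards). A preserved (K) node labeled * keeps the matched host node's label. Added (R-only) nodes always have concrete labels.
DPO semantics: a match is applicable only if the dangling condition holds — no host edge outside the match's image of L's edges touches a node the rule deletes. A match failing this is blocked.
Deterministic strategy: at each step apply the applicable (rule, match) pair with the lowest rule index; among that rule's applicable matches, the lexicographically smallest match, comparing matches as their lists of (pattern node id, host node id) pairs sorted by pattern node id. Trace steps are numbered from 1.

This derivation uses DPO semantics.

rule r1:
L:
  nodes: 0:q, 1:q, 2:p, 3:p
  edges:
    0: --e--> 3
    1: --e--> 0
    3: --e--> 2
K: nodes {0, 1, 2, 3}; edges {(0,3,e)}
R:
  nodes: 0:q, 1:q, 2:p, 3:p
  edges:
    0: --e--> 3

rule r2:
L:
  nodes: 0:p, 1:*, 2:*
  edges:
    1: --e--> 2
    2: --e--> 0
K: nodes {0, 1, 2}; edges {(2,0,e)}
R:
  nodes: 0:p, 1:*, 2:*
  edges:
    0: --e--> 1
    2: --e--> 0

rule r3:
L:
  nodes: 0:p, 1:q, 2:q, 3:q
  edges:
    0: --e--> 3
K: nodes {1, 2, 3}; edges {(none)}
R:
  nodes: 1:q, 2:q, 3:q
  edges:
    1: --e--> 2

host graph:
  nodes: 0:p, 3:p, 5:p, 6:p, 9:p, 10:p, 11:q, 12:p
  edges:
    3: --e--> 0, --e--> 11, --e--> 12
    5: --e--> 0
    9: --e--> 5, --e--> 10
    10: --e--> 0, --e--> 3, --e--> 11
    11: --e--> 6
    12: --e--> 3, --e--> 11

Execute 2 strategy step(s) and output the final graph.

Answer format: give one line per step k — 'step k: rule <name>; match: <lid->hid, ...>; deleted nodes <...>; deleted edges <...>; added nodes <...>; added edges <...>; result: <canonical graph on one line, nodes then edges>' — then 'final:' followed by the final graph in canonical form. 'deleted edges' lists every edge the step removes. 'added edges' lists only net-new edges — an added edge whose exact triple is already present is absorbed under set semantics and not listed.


step 1: rule r2; match: 0->0, 1->9, 2->5; deleted nodes (none); deleted edges (9,5,e); added nodes (none); added edges (0,9,e); result: nodes: 0:p, 3:p, 5:p, 6:p, 9:p, 10:p, 11:q, 12:p edges: (0,9,e); (3,0,e); (3,11,e); (3,12,e); (5,0,e); (9,10,e); (10,0,e); (10,3,e); (10,11,e); (11,6,e); (12,3,e); (12,11,e)
step 2: rule r2; match: 0->0, 1->9, 2->10; deleted nodes (none); deleted edges (9,10,e); added nodes (none); added edges (none); result: nodes: 0:p, 3:p, 5:p, 6:p, 9:p, 10:p, 11:q, 12:p edges: (0,9,e); (3,0,e); (3,11,e); (3,12,e); (5,0,e); (10,0,e); (10,3,e); (10,11,e); (11,6,e); (12,3,e); (12,11,e)
final:
nodes: 0:p, 3:p, 5:p, 6:p, 9:p, 10:p, 11:q, 12:p
edges: (0,9,e); (3,0,e); (3,11,e); (3,12,e); (5,0,e); (10,0,e); (10,3,e); (10,11,e); (11,6,e); (12,3,e); (12,11,e)


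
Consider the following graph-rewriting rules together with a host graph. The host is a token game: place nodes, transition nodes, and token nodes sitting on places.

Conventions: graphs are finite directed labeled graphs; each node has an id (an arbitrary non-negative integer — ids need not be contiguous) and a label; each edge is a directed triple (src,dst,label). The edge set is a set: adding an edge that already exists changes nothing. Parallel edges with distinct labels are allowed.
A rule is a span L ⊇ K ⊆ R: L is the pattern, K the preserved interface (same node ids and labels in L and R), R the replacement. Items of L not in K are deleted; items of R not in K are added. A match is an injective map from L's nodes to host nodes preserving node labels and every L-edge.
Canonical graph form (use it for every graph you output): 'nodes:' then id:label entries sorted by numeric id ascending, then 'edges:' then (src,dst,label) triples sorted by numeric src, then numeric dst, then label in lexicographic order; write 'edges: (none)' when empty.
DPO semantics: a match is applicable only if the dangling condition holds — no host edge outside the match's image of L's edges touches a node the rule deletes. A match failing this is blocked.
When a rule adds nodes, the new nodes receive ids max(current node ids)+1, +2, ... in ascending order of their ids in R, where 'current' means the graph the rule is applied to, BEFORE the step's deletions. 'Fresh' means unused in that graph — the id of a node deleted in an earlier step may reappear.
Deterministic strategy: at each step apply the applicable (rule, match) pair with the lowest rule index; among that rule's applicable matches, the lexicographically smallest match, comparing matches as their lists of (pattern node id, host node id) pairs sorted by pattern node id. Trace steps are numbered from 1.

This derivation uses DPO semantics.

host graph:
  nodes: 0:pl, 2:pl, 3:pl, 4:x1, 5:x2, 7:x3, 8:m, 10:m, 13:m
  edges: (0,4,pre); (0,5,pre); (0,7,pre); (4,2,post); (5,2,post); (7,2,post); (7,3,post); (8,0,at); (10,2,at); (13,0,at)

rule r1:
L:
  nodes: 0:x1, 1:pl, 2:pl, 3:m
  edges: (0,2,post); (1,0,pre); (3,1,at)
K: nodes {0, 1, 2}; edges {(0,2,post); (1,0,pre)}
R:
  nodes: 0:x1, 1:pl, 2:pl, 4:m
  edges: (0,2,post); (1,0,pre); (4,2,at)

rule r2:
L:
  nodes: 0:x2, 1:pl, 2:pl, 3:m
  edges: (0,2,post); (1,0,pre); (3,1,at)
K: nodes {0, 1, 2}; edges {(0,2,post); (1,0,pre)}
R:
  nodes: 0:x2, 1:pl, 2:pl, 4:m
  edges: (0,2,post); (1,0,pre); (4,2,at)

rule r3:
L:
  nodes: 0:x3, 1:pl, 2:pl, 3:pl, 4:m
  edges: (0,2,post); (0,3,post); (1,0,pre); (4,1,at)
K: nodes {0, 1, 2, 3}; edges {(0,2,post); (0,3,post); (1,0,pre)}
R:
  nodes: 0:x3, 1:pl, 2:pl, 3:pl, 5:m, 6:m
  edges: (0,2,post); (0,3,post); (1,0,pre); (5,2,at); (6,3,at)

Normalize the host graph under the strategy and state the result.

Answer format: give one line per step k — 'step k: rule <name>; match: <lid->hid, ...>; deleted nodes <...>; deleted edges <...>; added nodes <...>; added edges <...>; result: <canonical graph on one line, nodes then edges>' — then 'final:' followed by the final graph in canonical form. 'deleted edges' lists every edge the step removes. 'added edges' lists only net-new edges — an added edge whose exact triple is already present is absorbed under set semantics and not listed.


step 1: rule r1; match: 0->4, 1->0, 2->2, 3->8; deleted nodes 8; deleted edges (8,0,at); added nodes 14; added edges (14,2,at); result: nodes: 0:pl, 2:pl, 3:pl, 4:x1, 5:x2, 7:x3, 10:m, 13:m, 14:m edges: (0,4,pre); (0,5,pre); (0,7,pre); (4,2,post); (5,2,post); (7,2,post); (7,3,post); (10,2,at); (13,0,at); (14,2,at)
step 2: rule r1; match: 0->4, 1->0, 2->2, 3->13; deleted nodes 13; deleted edges (13,0,at); added nodes 15; added edges (15,2,at); result: nodes: 0:pl, 2:pl, 3:pl, 4:x1, 5:x2, 7:x3, 10:m, 14:m, 15:m edges: (0,4,pre); (0,5,pre); (0,7,pre); (4,2,post); (5,2,post); (7,2,post); (7,3,post); (10,2,at); (14,2,at); (15,2,at)
final:
nodes: 0:pl, 2:pl, 3:pl, 4:x1, 5:x2, 7:x3, 10:m, 14:m, 15:m
edges: (0,4,pre); (0,5,pre); (0,7,pre); (4,2,post); (5,2,post); (7,2,post); (7,3,post); (10,2,at); (14,2,at); (15,2,at)
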